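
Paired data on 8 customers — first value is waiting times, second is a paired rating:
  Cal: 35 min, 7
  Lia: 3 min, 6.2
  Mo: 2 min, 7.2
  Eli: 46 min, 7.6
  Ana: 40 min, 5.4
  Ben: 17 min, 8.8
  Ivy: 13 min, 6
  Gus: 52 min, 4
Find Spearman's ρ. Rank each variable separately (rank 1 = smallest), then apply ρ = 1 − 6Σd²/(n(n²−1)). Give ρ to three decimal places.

Ranks of variable 1: 5, 2, 1, 7, 6, 4, 3, 8
Ranks of variable 2: 5, 4, 6, 7, 2, 8, 3, 1
d = r₁ − r₂: 0, -2, -5, 0, 4, -4, 0, 7
d²: 0, 4, 25, 0, 16, 16, 0, 49; Σd² = 110
ρ = 1 − 6·110/(8·63) = 1 − 660/504 = -0.310

-0.310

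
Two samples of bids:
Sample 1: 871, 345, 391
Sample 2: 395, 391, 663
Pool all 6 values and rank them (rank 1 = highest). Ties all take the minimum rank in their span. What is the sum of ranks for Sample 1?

11

Sorted (descending): 871, 663, 395, 391, 391, 345
The 2 values of 391 occupy positions 4–5 → each gets rank 4.
Sample 1 values → pooled ranks: 871→1, 345→6, 391→4
Rank sum = 1 + 6 + 4 = 11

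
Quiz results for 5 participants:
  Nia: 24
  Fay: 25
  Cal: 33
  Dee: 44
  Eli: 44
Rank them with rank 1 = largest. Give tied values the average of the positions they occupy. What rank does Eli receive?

Sorted (descending): 44, 44, 33, 25, 24
The 2 values of 44 occupy positions 1–2 → average rank (1+2)/2 = 1.5.
Eli has value 44 → rank 1.5.

1.5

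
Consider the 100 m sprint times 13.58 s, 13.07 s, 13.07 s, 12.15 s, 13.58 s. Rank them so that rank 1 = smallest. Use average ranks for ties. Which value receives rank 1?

12.15

Sorted (ascending): 12.15, 13.07, 13.07, 13.58, 13.58
The 2 values of 13.07 occupy positions 2–3 → average rank (2+3)/2 = 2.5.
The 2 values of 13.58 occupy positions 4–5 → average rank (4+5)/2 = 4.5.
Rank 1 → value 12.15.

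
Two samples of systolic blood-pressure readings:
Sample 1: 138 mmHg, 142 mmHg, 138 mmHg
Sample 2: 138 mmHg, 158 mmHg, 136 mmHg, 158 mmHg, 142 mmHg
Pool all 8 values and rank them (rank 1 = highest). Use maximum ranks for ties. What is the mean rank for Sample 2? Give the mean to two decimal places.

4.60

Sorted (descending): 158, 158, 142, 142, 138, 138, 138, 136
The 2 values of 158 occupy positions 1–2 → each gets rank 2.
The 2 values of 142 occupy positions 3–4 → each gets rank 4.
The 3 values of 138 occupy positions 5–7 → each gets rank 7.
Sample 2 values → pooled ranks: 138→7, 158→2, 136→8, 158→2, 142→4
Mean rank = (7 + 2 + 8 + 2 + 4) / 5 = 4.60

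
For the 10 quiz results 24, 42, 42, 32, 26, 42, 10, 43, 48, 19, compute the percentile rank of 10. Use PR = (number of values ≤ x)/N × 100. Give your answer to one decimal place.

N = 10.
Strictly below 10: 0. Equal to 10: 1.
PR = 1/10 × 100 = 10.0

10.0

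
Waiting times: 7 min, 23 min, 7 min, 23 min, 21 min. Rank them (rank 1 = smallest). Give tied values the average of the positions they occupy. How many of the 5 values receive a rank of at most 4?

3

Sorted (ascending): 7, 7, 21, 23, 23
The 2 values of 7 occupy positions 1–2 → average rank (1+2)/2 = 1.5.
The 2 values of 23 occupy positions 4–5 → average rank (4+5)/2 = 4.5.
Ranks ≤ 4: {1.5, 1.5, 3} → 3 values.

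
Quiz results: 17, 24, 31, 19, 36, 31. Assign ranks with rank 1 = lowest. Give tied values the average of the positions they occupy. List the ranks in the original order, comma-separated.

1, 3, 4.5, 2, 6, 4.5

Sorted (ascending): 17, 19, 24, 31, 31, 36
The 2 values of 31 occupy positions 4–5 → average rank (4+5)/2 = 4.5.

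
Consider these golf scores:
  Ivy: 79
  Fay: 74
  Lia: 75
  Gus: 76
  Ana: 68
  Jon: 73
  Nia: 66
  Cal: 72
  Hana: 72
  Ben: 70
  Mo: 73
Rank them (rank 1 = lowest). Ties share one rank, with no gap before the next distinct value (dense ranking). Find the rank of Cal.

4

Sorted (ascending): 66, 68, 70, 72, 72, 73, 73, 74, 75, 76, 79
The 2 values of 72 share dense rank 4.
The 2 values of 73 share dense rank 5.
Remaining distinct values take the next consecutive integers.
Cal has value 72 → rank 4.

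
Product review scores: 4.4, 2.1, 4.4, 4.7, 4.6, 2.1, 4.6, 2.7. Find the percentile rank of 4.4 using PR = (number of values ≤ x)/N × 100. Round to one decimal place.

62.5

N = 8.
Strictly below 4.4: 3. Equal to 4.4: 2.
PR = 5/8 × 100 = 62.5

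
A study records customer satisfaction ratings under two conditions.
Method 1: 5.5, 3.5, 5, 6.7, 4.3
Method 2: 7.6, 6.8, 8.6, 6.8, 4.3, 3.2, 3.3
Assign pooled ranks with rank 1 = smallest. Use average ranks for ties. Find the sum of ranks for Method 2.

49.5

Sorted (ascending): 3.2, 3.3, 3.5, 4.3, 4.3, 5, 5.5, 6.7, 6.8, 6.8, 7.6, 8.6
The 2 values of 4.3 occupy positions 4–5 → average rank (4+5)/2 = 4.5.
The 2 values of 6.8 occupy positions 9–10 → average rank (9+10)/2 = 9.5.
Method 2 values → pooled ranks: 7.6→11, 6.8→9.5, 8.6→12, 6.8→9.5, 4.3→4.5, 3.2→1, 3.3→2
Rank sum = 11 + 9.5 + 12 + 9.5 + 4.5 + 1 + 2 = 49.5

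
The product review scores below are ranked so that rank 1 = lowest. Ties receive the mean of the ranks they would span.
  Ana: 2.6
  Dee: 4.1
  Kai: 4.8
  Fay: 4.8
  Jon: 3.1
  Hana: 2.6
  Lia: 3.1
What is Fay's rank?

6.5

Sorted (ascending): 2.6, 2.6, 3.1, 3.1, 4.1, 4.8, 4.8
The 2 values of 2.6 occupy positions 1–2 → average rank (1+2)/2 = 1.5.
The 2 values of 3.1 occupy positions 3–4 → average rank (3+4)/2 = 3.5.
The 2 values of 4.8 occupy positions 6–7 → average rank (6+7)/2 = 6.5.
Fay has value 4.8 → rank 6.5.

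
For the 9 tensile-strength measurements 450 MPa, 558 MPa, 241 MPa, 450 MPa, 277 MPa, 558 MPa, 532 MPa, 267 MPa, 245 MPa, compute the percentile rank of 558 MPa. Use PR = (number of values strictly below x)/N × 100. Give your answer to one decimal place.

N = 9.
Strictly below 558: 7. Equal to 558: 2.
PR = 7/9 × 100 = 77.8

77.8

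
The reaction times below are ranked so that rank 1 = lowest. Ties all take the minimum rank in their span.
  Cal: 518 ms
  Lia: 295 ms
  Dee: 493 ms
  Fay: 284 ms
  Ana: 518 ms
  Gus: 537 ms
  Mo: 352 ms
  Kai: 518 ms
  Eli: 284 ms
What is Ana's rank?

6

Sorted (ascending): 284, 284, 295, 352, 493, 518, 518, 518, 537
The 2 values of 284 occupy positions 1–2 → each gets rank 1.
The 3 values of 518 occupy positions 6–8 → each gets rank 6.
Ana has value 518 ms → rank 6.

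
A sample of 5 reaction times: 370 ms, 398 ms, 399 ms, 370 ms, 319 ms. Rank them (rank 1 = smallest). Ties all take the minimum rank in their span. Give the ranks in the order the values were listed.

Sorted (ascending): 319, 370, 370, 398, 399
The 2 values of 370 occupy positions 2–3 → each gets rank 2.

2, 4, 5, 2, 1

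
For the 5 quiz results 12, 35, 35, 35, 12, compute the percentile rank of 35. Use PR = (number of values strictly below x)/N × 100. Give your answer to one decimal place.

40.0

N = 5.
Strictly below 35: 2. Equal to 35: 3.
PR = 2/5 × 100 = 40.0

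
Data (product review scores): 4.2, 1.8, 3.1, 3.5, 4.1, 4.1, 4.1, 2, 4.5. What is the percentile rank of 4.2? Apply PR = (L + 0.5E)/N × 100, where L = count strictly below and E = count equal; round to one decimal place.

N = 9.
Strictly below 4.2: 7. Equal to 4.2: 1.
PR = (7 + 0.5·1)/9 × 100 = 83.3

83.3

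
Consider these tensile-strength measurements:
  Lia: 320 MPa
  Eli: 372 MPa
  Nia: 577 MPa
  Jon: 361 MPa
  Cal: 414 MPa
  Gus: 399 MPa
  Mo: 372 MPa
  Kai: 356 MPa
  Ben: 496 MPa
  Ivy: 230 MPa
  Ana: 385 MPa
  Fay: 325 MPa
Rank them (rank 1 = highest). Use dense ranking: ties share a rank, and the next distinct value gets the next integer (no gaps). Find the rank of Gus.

Sorted (descending): 577, 496, 414, 399, 385, 372, 372, 361, 356, 325, 320, 230
The 2 values of 372 share dense rank 6.
Remaining distinct values take the next consecutive integers.
Gus has value 399 MPa → rank 4.

4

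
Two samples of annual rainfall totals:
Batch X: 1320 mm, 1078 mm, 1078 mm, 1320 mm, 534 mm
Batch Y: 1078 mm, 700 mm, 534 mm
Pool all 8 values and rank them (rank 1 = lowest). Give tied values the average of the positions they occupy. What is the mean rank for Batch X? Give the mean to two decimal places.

Sorted (ascending): 534, 534, 700, 1078, 1078, 1078, 1320, 1320
The 2 values of 534 occupy positions 1–2 → average rank (1+2)/2 = 1.5.
The 3 values of 1078 occupy positions 4–6 → average rank 5.
The 2 values of 1320 occupy positions 7–8 → average rank (7+8)/2 = 7.5.
Batch X values → pooled ranks: 1320→7.5, 1078→5, 1078→5, 1320→7.5, 534→1.5
Mean rank = (7.5 + 5 + 5 + 7.5 + 1.5) / 5 = 5.30

5.30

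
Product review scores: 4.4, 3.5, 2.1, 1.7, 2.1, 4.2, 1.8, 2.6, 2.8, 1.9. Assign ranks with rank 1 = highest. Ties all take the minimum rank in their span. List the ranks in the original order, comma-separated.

1, 3, 6, 10, 6, 2, 9, 5, 4, 8

Sorted (descending): 4.4, 4.2, 3.5, 2.8, 2.6, 2.1, 2.1, 1.9, 1.8, 1.7
The 2 values of 2.1 occupy positions 6–7 → each gets rank 6.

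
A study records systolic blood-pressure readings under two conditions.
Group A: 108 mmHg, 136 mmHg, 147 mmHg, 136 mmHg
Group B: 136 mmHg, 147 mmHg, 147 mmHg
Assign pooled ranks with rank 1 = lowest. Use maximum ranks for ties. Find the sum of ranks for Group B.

18

Sorted (ascending): 108, 136, 136, 136, 147, 147, 147
The 3 values of 136 occupy positions 2–4 → each gets rank 4.
The 3 values of 147 occupy positions 5–7 → each gets rank 7.
Group B values → pooled ranks: 136→4, 147→7, 147→7
Rank sum = 4 + 7 + 7 = 18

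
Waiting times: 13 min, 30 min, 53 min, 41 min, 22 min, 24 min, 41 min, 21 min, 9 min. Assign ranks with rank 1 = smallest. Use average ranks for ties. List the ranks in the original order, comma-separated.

2, 6, 9, 7.5, 4, 5, 7.5, 3, 1

Sorted (ascending): 9, 13, 21, 22, 24, 30, 41, 41, 53
The 2 values of 41 occupy positions 7–8 → average rank (7+8)/2 = 7.5.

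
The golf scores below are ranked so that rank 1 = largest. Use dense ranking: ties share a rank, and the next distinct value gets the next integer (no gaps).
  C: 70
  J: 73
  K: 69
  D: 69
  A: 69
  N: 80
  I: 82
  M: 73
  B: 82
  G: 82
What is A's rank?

5

Sorted (descending): 82, 82, 82, 80, 73, 73, 70, 69, 69, 69
The 3 values of 82 share dense rank 1.
The 2 values of 73 share dense rank 3.
The 3 values of 69 share dense rank 5.
Remaining distinct values take the next consecutive integers.
A has value 69 → rank 5.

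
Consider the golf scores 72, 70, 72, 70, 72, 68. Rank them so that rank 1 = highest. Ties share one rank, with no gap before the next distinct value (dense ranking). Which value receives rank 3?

68

Sorted (descending): 72, 72, 72, 70, 70, 68
The 3 values of 72 share dense rank 1.
The 2 values of 70 share dense rank 2.
Remaining distinct values take the next consecutive integers.
Rank 3 → value 68.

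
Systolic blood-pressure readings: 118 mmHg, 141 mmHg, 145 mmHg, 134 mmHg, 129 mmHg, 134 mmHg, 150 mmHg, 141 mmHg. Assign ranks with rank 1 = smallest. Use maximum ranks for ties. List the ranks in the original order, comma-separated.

Sorted (ascending): 118, 129, 134, 134, 141, 141, 145, 150
The 2 values of 134 occupy positions 3–4 → each gets rank 4.
The 2 values of 141 occupy positions 5–6 → each gets rank 6.

1, 6, 7, 4, 2, 4, 8, 6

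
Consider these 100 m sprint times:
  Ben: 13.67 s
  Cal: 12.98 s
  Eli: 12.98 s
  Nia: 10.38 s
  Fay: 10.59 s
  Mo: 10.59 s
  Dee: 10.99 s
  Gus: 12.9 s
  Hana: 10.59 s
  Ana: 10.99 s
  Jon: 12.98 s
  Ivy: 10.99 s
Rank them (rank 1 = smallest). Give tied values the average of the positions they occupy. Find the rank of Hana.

Sorted (ascending): 10.38, 10.59, 10.59, 10.59, 10.99, 10.99, 10.99, 12.9, 12.98, 12.98, 12.98, 13.67
The 3 values of 10.59 occupy positions 2–4 → average rank 3.
The 3 values of 10.99 occupy positions 5–7 → average rank 6.
The 3 values of 12.98 occupy positions 9–11 → average rank 10.
Hana has value 10.59 s → rank 3.

3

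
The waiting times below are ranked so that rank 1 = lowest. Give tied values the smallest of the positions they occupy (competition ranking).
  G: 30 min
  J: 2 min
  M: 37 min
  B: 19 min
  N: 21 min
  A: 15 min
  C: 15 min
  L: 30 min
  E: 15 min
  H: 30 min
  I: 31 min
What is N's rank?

Sorted (ascending): 2, 15, 15, 15, 19, 21, 30, 30, 30, 31, 37
The 3 values of 15 occupy positions 2–4 → each gets rank 2.
The 3 values of 30 occupy positions 7–9 → each gets rank 7.
N has value 21 min → rank 6.

6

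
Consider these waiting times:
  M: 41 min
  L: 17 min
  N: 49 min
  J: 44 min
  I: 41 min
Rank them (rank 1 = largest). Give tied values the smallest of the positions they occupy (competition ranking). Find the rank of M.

3

Sorted (descending): 49, 44, 41, 41, 17
The 2 values of 41 occupy positions 3–4 → each gets rank 3.
M has value 41 min → rank 3.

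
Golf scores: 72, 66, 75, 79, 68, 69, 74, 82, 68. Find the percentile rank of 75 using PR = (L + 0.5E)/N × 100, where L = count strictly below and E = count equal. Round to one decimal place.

72.2

N = 9.
Strictly below 75: 6. Equal to 75: 1.
PR = (6 + 0.5·1)/9 × 100 = 72.2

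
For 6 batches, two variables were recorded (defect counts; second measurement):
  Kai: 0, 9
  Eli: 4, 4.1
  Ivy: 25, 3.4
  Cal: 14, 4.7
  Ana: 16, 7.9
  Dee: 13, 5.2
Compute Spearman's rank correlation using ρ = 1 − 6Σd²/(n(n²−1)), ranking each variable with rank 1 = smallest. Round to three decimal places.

Ranks of variable 1: 1, 2, 6, 4, 5, 3
Ranks of variable 2: 6, 2, 1, 3, 5, 4
d = r₁ − r₂: -5, 0, 5, 1, 0, -1
d²: 25, 0, 25, 1, 0, 1; Σd² = 52
ρ = 1 − 6·52/(6·35) = 1 − 312/210 = -0.486

-0.486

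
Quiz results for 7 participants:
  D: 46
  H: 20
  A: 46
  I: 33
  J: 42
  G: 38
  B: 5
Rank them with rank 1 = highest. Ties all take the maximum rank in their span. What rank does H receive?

6

Sorted (descending): 46, 46, 42, 38, 33, 20, 5
The 2 values of 46 occupy positions 1–2 → each gets rank 2.
H has value 20 → rank 6.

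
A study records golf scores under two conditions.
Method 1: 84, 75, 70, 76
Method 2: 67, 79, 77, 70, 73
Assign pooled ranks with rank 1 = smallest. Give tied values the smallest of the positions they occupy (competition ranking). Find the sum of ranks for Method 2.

Sorted (ascending): 67, 70, 70, 73, 75, 76, 77, 79, 84
The 2 values of 70 occupy positions 2–3 → each gets rank 2.
Method 2 values → pooled ranks: 67→1, 79→8, 77→7, 70→2, 73→4
Rank sum = 1 + 8 + 7 + 2 + 4 = 22

22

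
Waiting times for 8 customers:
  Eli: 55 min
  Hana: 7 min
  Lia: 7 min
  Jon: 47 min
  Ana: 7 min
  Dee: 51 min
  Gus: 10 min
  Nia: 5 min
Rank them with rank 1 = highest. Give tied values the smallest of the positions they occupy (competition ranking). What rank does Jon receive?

Sorted (descending): 55, 51, 47, 10, 7, 7, 7, 5
The 3 values of 7 occupy positions 5–7 → each gets rank 5.
Jon has value 47 min → rank 3.

3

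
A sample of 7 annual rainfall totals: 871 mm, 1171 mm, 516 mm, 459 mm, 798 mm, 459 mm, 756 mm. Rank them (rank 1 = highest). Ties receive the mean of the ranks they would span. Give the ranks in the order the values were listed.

2, 1, 5, 6.5, 3, 6.5, 4

Sorted (descending): 1171, 871, 798, 756, 516, 459, 459
The 2 values of 459 occupy positions 6–7 → average rank (6+7)/2 = 6.5.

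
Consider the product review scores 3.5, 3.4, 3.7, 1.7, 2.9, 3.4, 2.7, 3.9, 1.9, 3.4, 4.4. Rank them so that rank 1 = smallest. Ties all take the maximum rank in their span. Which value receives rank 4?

2.9

Sorted (ascending): 1.7, 1.9, 2.7, 2.9, 3.4, 3.4, 3.4, 3.5, 3.7, 3.9, 4.4
The 3 values of 3.4 occupy positions 5–7 → each gets rank 7.
Rank 4 → value 2.9.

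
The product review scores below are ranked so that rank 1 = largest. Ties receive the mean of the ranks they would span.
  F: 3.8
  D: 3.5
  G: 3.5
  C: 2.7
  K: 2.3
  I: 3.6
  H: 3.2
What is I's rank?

Sorted (descending): 3.8, 3.6, 3.5, 3.5, 3.2, 2.7, 2.3
The 2 values of 3.5 occupy positions 3–4 → average rank (3+4)/2 = 3.5.
I has value 3.6 → rank 2.

2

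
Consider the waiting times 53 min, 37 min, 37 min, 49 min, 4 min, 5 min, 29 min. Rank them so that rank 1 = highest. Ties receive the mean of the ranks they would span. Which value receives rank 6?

Sorted (descending): 53, 49, 37, 37, 29, 5, 4
The 2 values of 37 occupy positions 3–4 → average rank (3+4)/2 = 3.5.
Rank 6 → value 5.

5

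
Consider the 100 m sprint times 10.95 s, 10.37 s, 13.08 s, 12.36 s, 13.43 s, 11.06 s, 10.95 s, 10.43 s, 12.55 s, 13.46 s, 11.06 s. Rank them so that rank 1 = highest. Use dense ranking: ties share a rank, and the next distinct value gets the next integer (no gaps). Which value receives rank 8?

10.43

Sorted (descending): 13.46, 13.43, 13.08, 12.55, 12.36, 11.06, 11.06, 10.95, 10.95, 10.43, 10.37
The 2 values of 11.06 share dense rank 6.
The 2 values of 10.95 share dense rank 7.
Remaining distinct values take the next consecutive integers.
Rank 8 → value 10.43.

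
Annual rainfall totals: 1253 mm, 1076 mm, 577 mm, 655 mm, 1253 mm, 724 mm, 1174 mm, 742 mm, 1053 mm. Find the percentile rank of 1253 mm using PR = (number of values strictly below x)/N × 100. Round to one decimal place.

77.8

N = 9.
Strictly below 1253: 7. Equal to 1253: 2.
PR = 7/9 × 100 = 77.8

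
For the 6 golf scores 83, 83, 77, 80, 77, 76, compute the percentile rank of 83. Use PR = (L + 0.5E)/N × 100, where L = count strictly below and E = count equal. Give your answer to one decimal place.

83.3

N = 6.
Strictly below 83: 4. Equal to 83: 2.
PR = (4 + 0.5·2)/6 × 100 = 83.3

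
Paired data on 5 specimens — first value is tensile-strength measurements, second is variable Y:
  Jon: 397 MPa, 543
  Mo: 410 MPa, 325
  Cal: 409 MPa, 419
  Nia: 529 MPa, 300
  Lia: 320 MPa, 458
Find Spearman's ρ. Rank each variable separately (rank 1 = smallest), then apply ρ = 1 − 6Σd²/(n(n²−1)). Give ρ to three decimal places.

-0.900

Ranks of variable 1: 2, 4, 3, 5, 1
Ranks of variable 2: 5, 2, 3, 1, 4
d = r₁ − r₂: -3, 2, 0, 4, -3
d²: 9, 4, 0, 16, 9; Σd² = 38
ρ = 1 − 6·38/(5·24) = 1 − 228/120 = -0.900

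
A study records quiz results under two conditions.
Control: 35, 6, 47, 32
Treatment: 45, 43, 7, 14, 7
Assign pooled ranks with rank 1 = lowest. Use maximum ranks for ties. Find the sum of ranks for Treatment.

Sorted (ascending): 6, 7, 7, 14, 32, 35, 43, 45, 47
The 2 values of 7 occupy positions 2–3 → each gets rank 3.
Treatment values → pooled ranks: 45→8, 43→7, 7→3, 14→4, 7→3
Rank sum = 8 + 7 + 3 + 4 + 3 = 25

25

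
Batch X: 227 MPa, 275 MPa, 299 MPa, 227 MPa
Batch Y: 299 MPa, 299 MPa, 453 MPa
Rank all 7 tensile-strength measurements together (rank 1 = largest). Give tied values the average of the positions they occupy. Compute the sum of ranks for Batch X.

Sorted (descending): 453, 299, 299, 299, 275, 227, 227
The 3 values of 299 occupy positions 2–4 → average rank 3.
The 2 values of 227 occupy positions 6–7 → average rank (6+7)/2 = 6.5.
Batch X values → pooled ranks: 227→6.5, 275→5, 299→3, 227→6.5
Rank sum = 6.5 + 5 + 3 + 6.5 = 21

21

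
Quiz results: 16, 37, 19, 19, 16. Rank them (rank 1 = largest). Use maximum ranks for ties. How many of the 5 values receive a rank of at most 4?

3

Sorted (descending): 37, 19, 19, 16, 16
The 2 values of 19 occupy positions 2–3 → each gets rank 3.
The 2 values of 16 occupy positions 4–5 → each gets rank 5.
Ranks ≤ 4: {1, 3, 3} → 3 values.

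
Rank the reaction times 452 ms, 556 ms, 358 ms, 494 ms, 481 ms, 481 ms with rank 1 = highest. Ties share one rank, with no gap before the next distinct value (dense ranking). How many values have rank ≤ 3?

Sorted (descending): 556, 494, 481, 481, 452, 358
The 2 values of 481 share dense rank 3.
Remaining distinct values take the next consecutive integers.
Ranks ≤ 3: {1, 2, 3, 3} → 4 values.

4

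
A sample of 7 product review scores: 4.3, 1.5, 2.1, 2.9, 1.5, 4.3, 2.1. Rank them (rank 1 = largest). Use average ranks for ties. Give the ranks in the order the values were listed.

Sorted (descending): 4.3, 4.3, 2.9, 2.1, 2.1, 1.5, 1.5
The 2 values of 4.3 occupy positions 1–2 → average rank (1+2)/2 = 1.5.
The 2 values of 2.1 occupy positions 4–5 → average rank (4+5)/2 = 4.5.
The 2 values of 1.5 occupy positions 6–7 → average rank (6+7)/2 = 6.5.

1.5, 6.5, 4.5, 3, 6.5, 1.5, 4.5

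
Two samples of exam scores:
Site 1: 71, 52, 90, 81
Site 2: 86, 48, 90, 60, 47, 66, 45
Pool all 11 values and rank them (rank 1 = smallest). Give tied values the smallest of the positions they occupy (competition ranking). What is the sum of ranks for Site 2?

Sorted (ascending): 45, 47, 48, 52, 60, 66, 71, 81, 86, 90, 90
The 2 values of 90 occupy positions 10–11 → each gets rank 10.
Site 2 values → pooled ranks: 86→9, 48→3, 90→10, 60→5, 47→2, 66→6, 45→1
Rank sum = 9 + 3 + 10 + 5 + 2 + 6 + 1 = 36

36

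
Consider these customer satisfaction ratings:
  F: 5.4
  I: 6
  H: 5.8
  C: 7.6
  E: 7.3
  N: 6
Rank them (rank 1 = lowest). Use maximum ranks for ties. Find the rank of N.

4

Sorted (ascending): 5.4, 5.8, 6, 6, 7.3, 7.6
The 2 values of 6 occupy positions 3–4 → each gets rank 4.
N has value 6 → rank 4.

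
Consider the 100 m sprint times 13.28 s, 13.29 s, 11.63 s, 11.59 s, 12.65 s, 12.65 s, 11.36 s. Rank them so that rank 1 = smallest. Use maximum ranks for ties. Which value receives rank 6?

13.28

Sorted (ascending): 11.36, 11.59, 11.63, 12.65, 12.65, 13.28, 13.29
The 2 values of 12.65 occupy positions 4–5 → each gets rank 5.
Rank 6 → value 13.28.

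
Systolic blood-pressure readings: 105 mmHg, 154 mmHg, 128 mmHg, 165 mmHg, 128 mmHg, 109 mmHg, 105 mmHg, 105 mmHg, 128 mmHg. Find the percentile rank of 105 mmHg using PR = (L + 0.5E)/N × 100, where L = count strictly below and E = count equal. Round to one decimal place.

16.7

N = 9.
Strictly below 105: 0. Equal to 105: 3.
PR = (0 + 0.5·3)/9 × 100 = 16.7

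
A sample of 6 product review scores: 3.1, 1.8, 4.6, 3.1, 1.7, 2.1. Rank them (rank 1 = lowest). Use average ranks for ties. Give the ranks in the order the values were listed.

4.5, 2, 6, 4.5, 1, 3

Sorted (ascending): 1.7, 1.8, 2.1, 3.1, 3.1, 4.6
The 2 values of 3.1 occupy positions 4–5 → average rank (4+5)/2 = 4.5.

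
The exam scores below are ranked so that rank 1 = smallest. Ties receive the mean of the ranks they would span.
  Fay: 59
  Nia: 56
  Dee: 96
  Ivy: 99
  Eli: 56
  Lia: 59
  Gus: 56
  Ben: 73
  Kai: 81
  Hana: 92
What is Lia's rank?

Sorted (ascending): 56, 56, 56, 59, 59, 73, 81, 92, 96, 99
The 3 values of 56 occupy positions 1–3 → average rank 2.
The 2 values of 59 occupy positions 4–5 → average rank (4+5)/2 = 4.5.
Lia has value 59 → rank 4.5.

4.5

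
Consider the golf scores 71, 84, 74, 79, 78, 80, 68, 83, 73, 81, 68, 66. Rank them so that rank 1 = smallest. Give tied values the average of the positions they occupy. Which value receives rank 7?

78

Sorted (ascending): 66, 68, 68, 71, 73, 74, 78, 79, 80, 81, 83, 84
The 2 values of 68 occupy positions 2–3 → average rank (2+3)/2 = 2.5.
Rank 7 → value 78.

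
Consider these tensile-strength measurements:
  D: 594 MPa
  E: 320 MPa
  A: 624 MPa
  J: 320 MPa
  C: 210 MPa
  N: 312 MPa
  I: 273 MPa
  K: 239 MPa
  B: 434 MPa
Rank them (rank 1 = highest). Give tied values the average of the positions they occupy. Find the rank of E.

Sorted (descending): 624, 594, 434, 320, 320, 312, 273, 239, 210
The 2 values of 320 occupy positions 4–5 → average rank (4+5)/2 = 4.5.
E has value 320 MPa → rank 4.5.

4.5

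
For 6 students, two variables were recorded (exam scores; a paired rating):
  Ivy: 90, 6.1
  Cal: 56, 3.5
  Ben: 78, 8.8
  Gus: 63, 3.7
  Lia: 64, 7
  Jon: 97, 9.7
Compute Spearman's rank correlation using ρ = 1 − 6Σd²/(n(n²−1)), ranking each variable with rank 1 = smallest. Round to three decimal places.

0.829

Ranks of variable 1: 5, 1, 4, 2, 3, 6
Ranks of variable 2: 3, 1, 5, 2, 4, 6
d = r₁ − r₂: 2, 0, -1, 0, -1, 0
d²: 4, 0, 1, 0, 1, 0; Σd² = 6
ρ = 1 − 6·6/(6·35) = 1 − 36/210 = 0.829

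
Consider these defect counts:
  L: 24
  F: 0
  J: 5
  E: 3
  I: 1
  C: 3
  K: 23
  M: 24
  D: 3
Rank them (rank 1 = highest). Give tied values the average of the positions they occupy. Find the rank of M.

1.5

Sorted (descending): 24, 24, 23, 5, 3, 3, 3, 1, 0
The 2 values of 24 occupy positions 1–2 → average rank (1+2)/2 = 1.5.
The 3 values of 3 occupy positions 5–7 → average rank 6.
M has value 24 → rank 1.5.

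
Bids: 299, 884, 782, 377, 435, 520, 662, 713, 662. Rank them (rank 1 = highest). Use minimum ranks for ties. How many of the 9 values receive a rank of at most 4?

5

Sorted (descending): 884, 782, 713, 662, 662, 520, 435, 377, 299
The 2 values of 662 occupy positions 4–5 → each gets rank 4.
Ranks ≤ 4: {1, 2, 3, 4, 4} → 5 values.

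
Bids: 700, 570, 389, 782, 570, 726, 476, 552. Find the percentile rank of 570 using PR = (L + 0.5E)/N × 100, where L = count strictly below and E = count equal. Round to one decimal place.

50.0

N = 8.
Strictly below 570: 3. Equal to 570: 2.
PR = (3 + 0.5·2)/8 × 100 = 50.0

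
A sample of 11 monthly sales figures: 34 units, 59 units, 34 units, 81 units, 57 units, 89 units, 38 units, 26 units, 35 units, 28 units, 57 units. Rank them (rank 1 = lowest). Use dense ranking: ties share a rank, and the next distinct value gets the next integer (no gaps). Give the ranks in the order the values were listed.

3, 7, 3, 8, 6, 9, 5, 1, 4, 2, 6

Sorted (ascending): 26, 28, 34, 34, 35, 38, 57, 57, 59, 81, 89
The 2 values of 34 share dense rank 3.
The 2 values of 57 share dense rank 6.
Remaining distinct values take the next consecutive integers.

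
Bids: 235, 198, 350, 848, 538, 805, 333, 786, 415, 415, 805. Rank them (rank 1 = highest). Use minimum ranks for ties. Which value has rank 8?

350

Sorted (descending): 848, 805, 805, 786, 538, 415, 415, 350, 333, 235, 198
The 2 values of 805 occupy positions 2–3 → each gets rank 2.
The 2 values of 415 occupy positions 6–7 → each gets rank 6.
Rank 8 → value 350.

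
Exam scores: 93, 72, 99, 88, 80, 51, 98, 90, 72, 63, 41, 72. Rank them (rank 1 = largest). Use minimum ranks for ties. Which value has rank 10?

63

Sorted (descending): 99, 98, 93, 90, 88, 80, 72, 72, 72, 63, 51, 41
The 3 values of 72 occupy positions 7–9 → each gets rank 7.
Rank 10 → value 63.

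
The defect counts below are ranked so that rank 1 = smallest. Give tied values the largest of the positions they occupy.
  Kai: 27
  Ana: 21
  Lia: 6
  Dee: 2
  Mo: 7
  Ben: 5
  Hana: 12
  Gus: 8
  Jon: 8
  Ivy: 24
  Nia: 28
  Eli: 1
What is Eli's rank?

1

Sorted (ascending): 1, 2, 5, 6, 7, 8, 8, 12, 21, 24, 27, 28
The 2 values of 8 occupy positions 6–7 → each gets rank 7.
Eli has value 1 → rank 1.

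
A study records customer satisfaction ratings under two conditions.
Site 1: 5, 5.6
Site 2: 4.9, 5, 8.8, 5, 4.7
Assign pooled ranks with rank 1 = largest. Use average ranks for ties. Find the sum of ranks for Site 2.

Sorted (descending): 8.8, 5.6, 5, 5, 5, 4.9, 4.7
The 3 values of 5 occupy positions 3–5 → average rank 4.
Site 2 values → pooled ranks: 4.9→6, 5→4, 8.8→1, 5→4, 4.7→7
Rank sum = 6 + 4 + 1 + 4 + 7 = 22

22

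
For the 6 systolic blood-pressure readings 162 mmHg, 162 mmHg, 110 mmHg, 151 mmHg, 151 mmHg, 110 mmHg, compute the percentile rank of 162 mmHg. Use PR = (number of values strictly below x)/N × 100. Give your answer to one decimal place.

66.7

N = 6.
Strictly below 162: 4. Equal to 162: 2.
PR = 4/6 × 100 = 66.7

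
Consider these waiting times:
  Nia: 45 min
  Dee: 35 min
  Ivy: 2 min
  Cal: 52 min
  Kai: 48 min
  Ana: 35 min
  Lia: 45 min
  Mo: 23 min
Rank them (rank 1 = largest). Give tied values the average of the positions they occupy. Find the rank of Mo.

Sorted (descending): 52, 48, 45, 45, 35, 35, 23, 2
The 2 values of 45 occupy positions 3–4 → average rank (3+4)/2 = 3.5.
The 2 values of 35 occupy positions 5–6 → average rank (5+6)/2 = 5.5.
Mo has value 23 min → rank 7.

7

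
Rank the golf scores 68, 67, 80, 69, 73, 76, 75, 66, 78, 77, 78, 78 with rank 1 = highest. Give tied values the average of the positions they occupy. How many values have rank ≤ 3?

Sorted (descending): 80, 78, 78, 78, 77, 76, 75, 73, 69, 68, 67, 66
The 3 values of 78 occupy positions 2–4 → average rank 3.
Ranks ≤ 3: {1, 3, 3, 3} → 4 values.

4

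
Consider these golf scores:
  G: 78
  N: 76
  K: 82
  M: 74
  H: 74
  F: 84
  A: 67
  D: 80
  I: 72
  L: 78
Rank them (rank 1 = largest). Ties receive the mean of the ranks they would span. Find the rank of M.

Sorted (descending): 84, 82, 80, 78, 78, 76, 74, 74, 72, 67
The 2 values of 78 occupy positions 4–5 → average rank (4+5)/2 = 4.5.
The 2 values of 74 occupy positions 7–8 → average rank (7+8)/2 = 7.5.
M has value 74 → rank 7.5.

7.5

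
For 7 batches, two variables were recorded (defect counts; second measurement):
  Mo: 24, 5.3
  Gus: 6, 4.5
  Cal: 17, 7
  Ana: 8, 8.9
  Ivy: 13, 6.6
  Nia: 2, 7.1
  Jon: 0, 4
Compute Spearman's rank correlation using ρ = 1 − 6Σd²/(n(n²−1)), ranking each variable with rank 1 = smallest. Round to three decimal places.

0.214

Ranks of variable 1: 7, 3, 6, 4, 5, 2, 1
Ranks of variable 2: 3, 2, 5, 7, 4, 6, 1
d = r₁ − r₂: 4, 1, 1, -3, 1, -4, 0
d²: 16, 1, 1, 9, 1, 16, 0; Σd² = 44
ρ = 1 − 6·44/(7·48) = 1 − 264/336 = 0.214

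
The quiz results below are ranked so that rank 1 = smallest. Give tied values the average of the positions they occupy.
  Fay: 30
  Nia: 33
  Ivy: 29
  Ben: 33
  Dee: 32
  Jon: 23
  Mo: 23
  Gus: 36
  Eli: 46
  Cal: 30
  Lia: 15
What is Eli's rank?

Sorted (ascending): 15, 23, 23, 29, 30, 30, 32, 33, 33, 36, 46
The 2 values of 23 occupy positions 2–3 → average rank (2+3)/2 = 2.5.
The 2 values of 30 occupy positions 5–6 → average rank (5+6)/2 = 5.5.
The 2 values of 33 occupy positions 8–9 → average rank (8+9)/2 = 8.5.
Eli has value 46 → rank 11.

11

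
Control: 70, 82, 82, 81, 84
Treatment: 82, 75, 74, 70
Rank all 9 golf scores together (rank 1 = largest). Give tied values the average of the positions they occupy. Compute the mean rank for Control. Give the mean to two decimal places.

Sorted (descending): 84, 82, 82, 82, 81, 75, 74, 70, 70
The 3 values of 82 occupy positions 2–4 → average rank 3.
The 2 values of 70 occupy positions 8–9 → average rank (8+9)/2 = 8.5.
Control values → pooled ranks: 70→8.5, 82→3, 82→3, 81→5, 84→1
Mean rank = (8.5 + 3 + 3 + 5 + 1) / 5 = 4.10

4.10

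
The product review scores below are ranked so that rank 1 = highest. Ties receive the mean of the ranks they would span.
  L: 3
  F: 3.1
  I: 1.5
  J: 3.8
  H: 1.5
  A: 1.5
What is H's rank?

5

Sorted (descending): 3.8, 3.1, 3, 1.5, 1.5, 1.5
The 3 values of 1.5 occupy positions 4–6 → average rank 5.
H has value 1.5 → rank 5.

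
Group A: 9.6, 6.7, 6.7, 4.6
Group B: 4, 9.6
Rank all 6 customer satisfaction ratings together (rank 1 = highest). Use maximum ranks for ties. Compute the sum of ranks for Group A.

Sorted (descending): 9.6, 9.6, 6.7, 6.7, 4.6, 4
The 2 values of 9.6 occupy positions 1–2 → each gets rank 2.
The 2 values of 6.7 occupy positions 3–4 → each gets rank 4.
Group A values → pooled ranks: 9.6→2, 6.7→4, 6.7→4, 4.6→5
Rank sum = 2 + 4 + 4 + 5 = 15

15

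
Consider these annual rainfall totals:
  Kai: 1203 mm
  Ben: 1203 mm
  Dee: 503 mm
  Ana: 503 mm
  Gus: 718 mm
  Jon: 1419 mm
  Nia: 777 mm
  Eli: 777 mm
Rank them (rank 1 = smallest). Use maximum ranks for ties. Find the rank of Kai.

7

Sorted (ascending): 503, 503, 718, 777, 777, 1203, 1203, 1419
The 2 values of 503 occupy positions 1–2 → each gets rank 2.
The 2 values of 777 occupy positions 4–5 → each gets rank 5.
The 2 values of 1203 occupy positions 6–7 → each gets rank 7.
Kai has value 1203 mm → rank 7.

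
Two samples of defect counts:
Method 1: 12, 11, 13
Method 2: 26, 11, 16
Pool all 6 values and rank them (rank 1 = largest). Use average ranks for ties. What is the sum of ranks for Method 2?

Sorted (descending): 26, 16, 13, 12, 11, 11
The 2 values of 11 occupy positions 5–6 → average rank (5+6)/2 = 5.5.
Method 2 values → pooled ranks: 26→1, 11→5.5, 16→2
Rank sum = 1 + 5.5 + 2 = 8.5

8.5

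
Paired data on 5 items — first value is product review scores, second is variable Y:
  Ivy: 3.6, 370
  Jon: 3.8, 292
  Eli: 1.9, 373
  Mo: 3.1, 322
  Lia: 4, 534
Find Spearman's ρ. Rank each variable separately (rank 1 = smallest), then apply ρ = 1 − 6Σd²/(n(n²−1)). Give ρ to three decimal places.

Ranks of variable 1: 3, 4, 1, 2, 5
Ranks of variable 2: 3, 1, 4, 2, 5
d = r₁ − r₂: 0, 3, -3, 0, 0
d²: 0, 9, 9, 0, 0; Σd² = 18
ρ = 1 − 6·18/(5·24) = 1 − 108/120 = 0.100

0.100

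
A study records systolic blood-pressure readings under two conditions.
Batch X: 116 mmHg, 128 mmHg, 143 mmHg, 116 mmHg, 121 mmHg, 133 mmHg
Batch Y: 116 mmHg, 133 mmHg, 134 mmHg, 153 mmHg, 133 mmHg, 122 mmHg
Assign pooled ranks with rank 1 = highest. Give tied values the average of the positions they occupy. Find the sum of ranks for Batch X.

Sorted (descending): 153, 143, 134, 133, 133, 133, 128, 122, 121, 116, 116, 116
The 3 values of 133 occupy positions 4–6 → average rank 5.
The 3 values of 116 occupy positions 10–12 → average rank 11.
Batch X values → pooled ranks: 116→11, 128→7, 143→2, 116→11, 121→9, 133→5
Rank sum = 11 + 7 + 2 + 11 + 9 + 5 = 45

45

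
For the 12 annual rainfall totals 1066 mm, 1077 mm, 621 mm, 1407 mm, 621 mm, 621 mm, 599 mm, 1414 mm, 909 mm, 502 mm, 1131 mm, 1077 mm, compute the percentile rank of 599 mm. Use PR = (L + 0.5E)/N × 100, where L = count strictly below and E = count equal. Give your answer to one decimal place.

N = 12.
Strictly below 599: 1. Equal to 599: 1.
PR = (1 + 0.5·1)/12 × 100 = 12.5

12.5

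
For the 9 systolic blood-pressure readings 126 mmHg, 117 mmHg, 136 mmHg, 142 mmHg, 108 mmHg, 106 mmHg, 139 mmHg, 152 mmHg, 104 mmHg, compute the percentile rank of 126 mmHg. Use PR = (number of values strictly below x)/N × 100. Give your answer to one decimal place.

N = 9.
Strictly below 126: 4. Equal to 126: 1.
PR = 4/9 × 100 = 44.4

44.4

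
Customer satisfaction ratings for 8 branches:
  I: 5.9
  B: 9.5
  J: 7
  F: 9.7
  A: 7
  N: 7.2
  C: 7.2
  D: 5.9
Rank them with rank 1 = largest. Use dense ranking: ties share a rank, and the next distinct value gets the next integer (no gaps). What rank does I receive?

Sorted (descending): 9.7, 9.5, 7.2, 7.2, 7, 7, 5.9, 5.9
The 2 values of 7.2 share dense rank 3.
The 2 values of 7 share dense rank 4.
The 2 values of 5.9 share dense rank 5.
Remaining distinct values take the next consecutive integers.
I has value 5.9 → rank 5.

5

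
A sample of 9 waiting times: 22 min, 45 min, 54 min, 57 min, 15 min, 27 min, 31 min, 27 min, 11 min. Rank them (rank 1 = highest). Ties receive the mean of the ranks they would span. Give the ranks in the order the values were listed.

7, 3, 2, 1, 8, 5.5, 4, 5.5, 9

Sorted (descending): 57, 54, 45, 31, 27, 27, 22, 15, 11
The 2 values of 27 occupy positions 5–6 → average rank (5+6)/2 = 5.5.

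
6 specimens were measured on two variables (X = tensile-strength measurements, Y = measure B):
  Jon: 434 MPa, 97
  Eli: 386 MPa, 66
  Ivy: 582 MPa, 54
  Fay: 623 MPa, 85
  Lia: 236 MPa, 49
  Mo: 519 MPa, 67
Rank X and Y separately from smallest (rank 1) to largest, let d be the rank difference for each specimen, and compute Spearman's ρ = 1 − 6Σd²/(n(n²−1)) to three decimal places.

0.429

Ranks of variable 1: 3, 2, 5, 6, 1, 4
Ranks of variable 2: 6, 3, 2, 5, 1, 4
d = r₁ − r₂: -3, -1, 3, 1, 0, 0
d²: 9, 1, 9, 1, 0, 0; Σd² = 20
ρ = 1 − 6·20/(6·35) = 1 − 120/210 = 0.429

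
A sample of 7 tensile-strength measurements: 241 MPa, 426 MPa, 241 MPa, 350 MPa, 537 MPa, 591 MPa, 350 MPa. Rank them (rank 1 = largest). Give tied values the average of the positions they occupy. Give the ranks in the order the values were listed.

Sorted (descending): 591, 537, 426, 350, 350, 241, 241
The 2 values of 350 occupy positions 4–5 → average rank (4+5)/2 = 4.5.
The 2 values of 241 occupy positions 6–7 → average rank (6+7)/2 = 6.5.

6.5, 3, 6.5, 4.5, 2, 1, 4.5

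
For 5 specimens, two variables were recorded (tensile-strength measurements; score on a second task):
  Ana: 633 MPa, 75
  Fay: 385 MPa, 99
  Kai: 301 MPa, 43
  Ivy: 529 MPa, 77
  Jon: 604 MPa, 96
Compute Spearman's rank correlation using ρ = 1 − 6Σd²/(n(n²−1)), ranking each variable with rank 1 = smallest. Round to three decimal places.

0.100

Ranks of variable 1: 5, 2, 1, 3, 4
Ranks of variable 2: 2, 5, 1, 3, 4
d = r₁ − r₂: 3, -3, 0, 0, 0
d²: 9, 9, 0, 0, 0; Σd² = 18
ρ = 1 − 6·18/(5·24) = 1 − 108/120 = 0.100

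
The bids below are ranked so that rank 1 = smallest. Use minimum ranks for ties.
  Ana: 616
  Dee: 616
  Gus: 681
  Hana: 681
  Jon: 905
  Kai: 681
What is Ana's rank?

Sorted (ascending): 616, 616, 681, 681, 681, 905
The 2 values of 616 occupy positions 1–2 → each gets rank 1.
The 3 values of 681 occupy positions 3–5 → each gets rank 3.
Ana has value 616 → rank 1.

1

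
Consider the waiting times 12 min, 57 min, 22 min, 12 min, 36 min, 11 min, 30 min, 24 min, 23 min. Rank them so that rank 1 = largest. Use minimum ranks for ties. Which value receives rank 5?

23

Sorted (descending): 57, 36, 30, 24, 23, 22, 12, 12, 11
The 2 values of 12 occupy positions 7–8 → each gets rank 7.
Rank 5 → value 23.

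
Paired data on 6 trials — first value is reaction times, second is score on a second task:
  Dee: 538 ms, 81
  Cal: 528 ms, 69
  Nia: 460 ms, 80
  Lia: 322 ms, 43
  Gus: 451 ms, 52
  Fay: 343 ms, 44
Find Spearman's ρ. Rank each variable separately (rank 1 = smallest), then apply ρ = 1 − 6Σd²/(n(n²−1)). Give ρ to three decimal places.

Ranks of variable 1: 6, 5, 4, 1, 3, 2
Ranks of variable 2: 6, 4, 5, 1, 3, 2
d = r₁ − r₂: 0, 1, -1, 0, 0, 0
d²: 0, 1, 1, 0, 0, 0; Σd² = 2
ρ = 1 − 6·2/(6·35) = 1 − 12/210 = 0.943

0.943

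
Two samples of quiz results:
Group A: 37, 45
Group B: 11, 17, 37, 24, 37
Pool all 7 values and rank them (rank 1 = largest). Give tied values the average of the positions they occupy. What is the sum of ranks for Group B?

Sorted (descending): 45, 37, 37, 37, 24, 17, 11
The 3 values of 37 occupy positions 2–4 → average rank 3.
Group B values → pooled ranks: 11→7, 17→6, 37→3, 24→5, 37→3
Rank sum = 7 + 6 + 3 + 5 + 3 = 24

24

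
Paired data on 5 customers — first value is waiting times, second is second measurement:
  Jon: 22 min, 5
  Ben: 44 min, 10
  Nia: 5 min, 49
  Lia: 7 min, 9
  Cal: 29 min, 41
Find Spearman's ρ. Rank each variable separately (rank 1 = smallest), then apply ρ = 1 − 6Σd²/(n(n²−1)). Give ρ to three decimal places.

-0.200

Ranks of variable 1: 3, 5, 1, 2, 4
Ranks of variable 2: 1, 3, 5, 2, 4
d = r₁ − r₂: 2, 2, -4, 0, 0
d²: 4, 4, 16, 0, 0; Σd² = 24
ρ = 1 − 6·24/(5·24) = 1 − 144/120 = -0.200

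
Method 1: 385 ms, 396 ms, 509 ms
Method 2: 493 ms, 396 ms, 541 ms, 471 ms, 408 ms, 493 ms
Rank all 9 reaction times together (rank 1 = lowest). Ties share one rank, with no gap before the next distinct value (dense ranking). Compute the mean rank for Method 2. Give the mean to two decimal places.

Sorted (ascending): 385, 396, 396, 408, 471, 493, 493, 509, 541
The 2 values of 396 share dense rank 2.
The 2 values of 493 share dense rank 5.
Remaining distinct values take the next consecutive integers.
Method 2 values → pooled ranks: 493→5, 396→2, 541→7, 471→4, 408→3, 493→5
Mean rank = (5 + 2 + 7 + 4 + 3 + 5) / 6 = 4.33

4.33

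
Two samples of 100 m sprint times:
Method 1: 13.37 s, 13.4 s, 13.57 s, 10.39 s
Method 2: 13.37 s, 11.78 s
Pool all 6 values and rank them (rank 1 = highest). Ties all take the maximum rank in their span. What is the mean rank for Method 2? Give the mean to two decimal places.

Sorted (descending): 13.57, 13.4, 13.37, 13.37, 11.78, 10.39
The 2 values of 13.37 occupy positions 3–4 → each gets rank 4.
Method 2 values → pooled ranks: 13.37→4, 11.78→5
Mean rank = (4 + 5) / 2 = 4.50

4.50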